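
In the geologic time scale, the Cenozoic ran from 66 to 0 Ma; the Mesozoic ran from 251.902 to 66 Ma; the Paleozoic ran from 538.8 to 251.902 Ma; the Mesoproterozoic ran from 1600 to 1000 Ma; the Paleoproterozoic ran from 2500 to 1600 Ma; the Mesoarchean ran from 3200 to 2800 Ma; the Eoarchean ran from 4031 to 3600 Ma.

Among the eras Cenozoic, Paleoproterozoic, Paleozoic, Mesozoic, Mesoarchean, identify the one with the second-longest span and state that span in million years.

Durations: Cenozoic 66; Paleoproterozoic 900; Paleozoic 286.898; Mesozoic 185.902; Mesoarchean 400 Myr.
Sorted longest-first: Paleoproterozoic (900), Mesoarchean (400), Paleozoic (286.898), Mesozoic (185.902), Cenozoic (66).
The second longest is Mesoarchean at 400 Myr.

Mesoarchean, 400 million years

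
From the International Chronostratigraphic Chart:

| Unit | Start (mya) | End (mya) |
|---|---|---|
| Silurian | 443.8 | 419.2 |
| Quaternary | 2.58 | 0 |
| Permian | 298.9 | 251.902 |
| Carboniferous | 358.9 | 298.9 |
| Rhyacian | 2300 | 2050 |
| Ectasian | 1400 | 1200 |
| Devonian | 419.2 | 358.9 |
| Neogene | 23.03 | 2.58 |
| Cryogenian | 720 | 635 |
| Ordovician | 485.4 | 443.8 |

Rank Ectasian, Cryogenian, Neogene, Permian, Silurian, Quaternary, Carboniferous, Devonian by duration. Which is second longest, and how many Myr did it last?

Cryogenian, 85 million years

Durations: Ectasian 200; Cryogenian 85; Neogene 20.45; Permian 46.998; Silurian 24.6; Quaternary 2.58; Carboniferous 60; Devonian 60.3 Myr.
Sorted longest-first: Ectasian (200), Cryogenian (85), Devonian (60.3), Carboniferous (60), Permian (46.998), Silurian (24.6), Neogene (20.45), Quaternary (2.58).
The second longest is Cryogenian at 85 Myr.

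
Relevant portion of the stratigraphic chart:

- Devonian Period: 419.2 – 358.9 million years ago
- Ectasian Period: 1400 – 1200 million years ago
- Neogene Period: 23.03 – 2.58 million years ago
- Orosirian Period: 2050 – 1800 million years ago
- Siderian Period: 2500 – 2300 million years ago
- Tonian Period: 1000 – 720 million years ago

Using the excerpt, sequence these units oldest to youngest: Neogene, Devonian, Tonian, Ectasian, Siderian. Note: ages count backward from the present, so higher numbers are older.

Siderian, Ectasian, Tonian, Devonian, Neogene

Read off each span (Ma): Neogene 23.03–2.58; Devonian 419.2–358.9; Tonian 1000–720; Ectasian 1400–1200; Siderian 2500–2300.
Larger Ma is older, so oldest→youngest is Siderian, Ectasian, Tonian, Devonian, Neogene.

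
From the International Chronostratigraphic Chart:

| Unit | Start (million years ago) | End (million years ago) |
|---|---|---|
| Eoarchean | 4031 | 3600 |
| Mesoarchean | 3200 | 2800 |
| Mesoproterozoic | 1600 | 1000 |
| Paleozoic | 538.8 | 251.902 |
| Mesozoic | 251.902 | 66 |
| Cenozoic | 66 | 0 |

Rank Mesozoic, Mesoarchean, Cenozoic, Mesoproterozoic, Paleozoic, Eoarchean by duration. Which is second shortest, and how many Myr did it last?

Mesozoic, 185.902 million years

Start − end for each: Mesozoic 251.902 − 66 = 185.902; Mesoarchean 3200 − 2800 = 400; Cenozoic 66 − 0 = 66; Mesoproterozoic 1600 − 1000 = 600; Paleozoic 538.8 − 251.902 = 286.898; Eoarchean 4031 − 3600 = 431.
Ranking these from shortest: Cenozoic < Mesozoic < Paleozoic < Mesoarchean < Eoarchean < Mesoproterozoic.
Position 2 in that ranking is Mesozoic, which lasted 185.902 Myr.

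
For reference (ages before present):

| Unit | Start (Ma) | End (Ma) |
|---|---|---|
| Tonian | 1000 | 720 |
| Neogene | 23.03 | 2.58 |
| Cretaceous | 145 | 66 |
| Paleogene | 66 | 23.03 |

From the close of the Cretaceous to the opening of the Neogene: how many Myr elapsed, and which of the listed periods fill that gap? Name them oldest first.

The Cretaceous closes at 66 Ma and the Neogene opens at 23.03 Ma, so the interval is 66 − 23.03 = 42.97 Myr.
A period fits inside if it starts at or after 66 Ma and ends at or before 23.03 Ma; oldest first that gives Paleogene.

42.97 million years; Paleogene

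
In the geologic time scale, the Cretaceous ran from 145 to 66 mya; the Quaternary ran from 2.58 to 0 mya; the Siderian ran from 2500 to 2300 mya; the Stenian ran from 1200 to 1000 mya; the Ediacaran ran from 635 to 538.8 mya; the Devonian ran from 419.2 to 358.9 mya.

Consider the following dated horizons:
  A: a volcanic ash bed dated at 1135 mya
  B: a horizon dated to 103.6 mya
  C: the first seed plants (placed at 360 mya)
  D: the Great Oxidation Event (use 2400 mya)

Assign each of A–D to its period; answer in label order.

A: 1135 Ma lies in 1200–1000 Ma, so Stenian.
B: 103.6 Ma lies in 145–66 Ma, so Cretaceous.
C: 360 Ma lies in 419.2–358.9 Ma, so Devonian.
D: 2400 Ma lies in 2500–2300 Ma, so Siderian.

A — Stenian; B — Cretaceous; C — Devonian; D — Siderian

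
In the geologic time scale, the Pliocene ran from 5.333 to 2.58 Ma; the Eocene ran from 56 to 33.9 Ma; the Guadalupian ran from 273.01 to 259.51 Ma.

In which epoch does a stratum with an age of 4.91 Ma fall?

4.91 Ma lies between 5.333 and 2.58 Ma, so it falls in the Pliocene.

Pliocene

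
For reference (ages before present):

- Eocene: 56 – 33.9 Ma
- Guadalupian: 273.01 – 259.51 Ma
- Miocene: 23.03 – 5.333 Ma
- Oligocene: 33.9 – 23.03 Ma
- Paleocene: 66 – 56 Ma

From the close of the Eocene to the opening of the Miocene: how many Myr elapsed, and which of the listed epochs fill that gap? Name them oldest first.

The Eocene closes at 33.9 Ma and the Miocene opens at 23.03 Ma, so the interval is 33.9 − 23.03 = 10.87 Myr.
An epoch fits inside if it starts at or after 33.9 Ma and ends at or before 23.03 Ma; oldest first that gives Oligocene.

10.87 million years; Oligocene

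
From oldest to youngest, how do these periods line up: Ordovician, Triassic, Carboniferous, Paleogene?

Era membership (oldest first within each) — Paleozoic: Ordovician, Carboniferous; Mesozoic: Triassic; Cenozoic: Paleogene. Paleozoic precedes Mesozoic, which precedes Cenozoic. Concatenating the groups in that era order gives oldest to youngest directly.

Ordovician, Carboniferous, Triassic, Paleogene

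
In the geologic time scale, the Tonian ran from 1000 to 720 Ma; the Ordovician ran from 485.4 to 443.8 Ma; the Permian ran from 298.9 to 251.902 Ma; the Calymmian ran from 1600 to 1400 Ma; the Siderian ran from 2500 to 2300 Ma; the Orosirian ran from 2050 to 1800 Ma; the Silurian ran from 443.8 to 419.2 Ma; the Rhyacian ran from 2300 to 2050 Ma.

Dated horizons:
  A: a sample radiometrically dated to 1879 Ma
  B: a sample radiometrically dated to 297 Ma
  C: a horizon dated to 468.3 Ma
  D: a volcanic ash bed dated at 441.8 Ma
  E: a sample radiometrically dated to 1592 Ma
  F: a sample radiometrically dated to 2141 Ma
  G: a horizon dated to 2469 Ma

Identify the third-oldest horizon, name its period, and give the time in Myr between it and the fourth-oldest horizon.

Larger Ma means older, so oldest first: G 2469 > F 2141 > A 1879 > E 1592 > C 468.3 > D 441.8 > B 297.
Counting 3 along gives A (1879 Ma); the excerpt puts that inside the Orosirian, 2050–1800 Ma.
Next in line is E (1592 Ma), and 1879 − 1592 = 287 Myr.

A, in the Orosirian; 287 million years to E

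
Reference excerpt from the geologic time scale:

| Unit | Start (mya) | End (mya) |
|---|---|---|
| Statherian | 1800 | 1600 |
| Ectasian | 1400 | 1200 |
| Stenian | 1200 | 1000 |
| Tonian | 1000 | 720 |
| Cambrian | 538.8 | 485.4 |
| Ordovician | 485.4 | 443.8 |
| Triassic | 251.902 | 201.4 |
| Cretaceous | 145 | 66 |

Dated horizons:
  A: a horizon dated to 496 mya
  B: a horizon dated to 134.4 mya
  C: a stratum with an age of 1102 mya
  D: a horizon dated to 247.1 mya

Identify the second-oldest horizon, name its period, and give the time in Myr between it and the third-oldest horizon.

Sorted oldest-first by Ma: C (1102), A (496), D (247.1), B (134.4).
The second oldest is A at 496 Ma, which lies in 538.8–485.4 Ma: the Cambrian.
The third oldest is D at 247.1 Ma; separation = |496 − 247.1| = 248.9 Myr.

A, in the Cambrian; 248.9 million years to D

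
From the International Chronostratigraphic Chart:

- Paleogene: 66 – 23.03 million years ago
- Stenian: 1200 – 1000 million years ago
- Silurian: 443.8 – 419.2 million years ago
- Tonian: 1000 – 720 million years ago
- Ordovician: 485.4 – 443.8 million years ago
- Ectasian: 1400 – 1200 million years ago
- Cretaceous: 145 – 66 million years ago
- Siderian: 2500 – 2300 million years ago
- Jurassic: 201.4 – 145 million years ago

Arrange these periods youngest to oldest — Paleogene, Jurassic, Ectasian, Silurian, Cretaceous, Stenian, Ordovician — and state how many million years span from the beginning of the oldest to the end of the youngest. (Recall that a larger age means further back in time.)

Start ages (Ma): Ectasian 1400, Stenian 1200, Ordovician 485.4, Silurian 443.8, Jurassic 201.4, Cretaceous 145, Paleogene 66.
Ordered youngest to oldest: Paleogene, Cretaceous, Jurassic, Silurian, Ordovician, Stenian, Ectasian.
Span = 1400 − 23.03 = 1376.97 Myr.

Paleogene, Cretaceous, Jurassic, Silurian, Ordovician, Stenian, Ectasian; total span 1376.97 Myr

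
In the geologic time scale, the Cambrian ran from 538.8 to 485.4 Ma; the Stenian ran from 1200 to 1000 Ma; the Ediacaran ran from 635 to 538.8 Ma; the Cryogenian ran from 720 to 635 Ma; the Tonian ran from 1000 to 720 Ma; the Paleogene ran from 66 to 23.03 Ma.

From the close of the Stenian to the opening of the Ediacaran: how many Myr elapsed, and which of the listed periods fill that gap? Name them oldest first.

365 million years; Tonian, Cryogenian

The Stenian closes at 1000 Ma and the Ediacaran opens at 635 Ma, so the interval is 1000 − 635 = 365 Myr.
A period fits inside if it starts at or after 1000 Ma and ends at or before 635 Ma; oldest first that gives Tonian, Cryogenian.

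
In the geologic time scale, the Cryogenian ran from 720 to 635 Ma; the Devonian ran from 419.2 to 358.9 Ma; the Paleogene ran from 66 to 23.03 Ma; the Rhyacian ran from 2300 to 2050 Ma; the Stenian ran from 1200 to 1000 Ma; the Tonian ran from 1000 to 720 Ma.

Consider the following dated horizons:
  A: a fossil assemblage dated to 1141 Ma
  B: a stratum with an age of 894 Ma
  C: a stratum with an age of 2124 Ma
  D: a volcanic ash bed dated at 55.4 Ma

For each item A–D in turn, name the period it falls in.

A: 1141 Ma lies in 1200–1000 Ma, so Stenian.
B: 894 Ma lies in 1000–720 Ma, so Tonian.
C: 2124 Ma lies in 2300–2050 Ma, so Rhyacian.
D: 55.4 Ma lies in 66–23.03 Ma, so Paleogene.

A — Stenian; B — Tonian; C — Rhyacian; D — Paleogene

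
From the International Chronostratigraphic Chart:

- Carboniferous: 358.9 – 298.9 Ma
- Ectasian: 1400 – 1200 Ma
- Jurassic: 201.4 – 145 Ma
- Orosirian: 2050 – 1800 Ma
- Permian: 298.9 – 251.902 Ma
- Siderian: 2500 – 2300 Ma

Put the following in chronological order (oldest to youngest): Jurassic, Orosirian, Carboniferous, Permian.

The oldest of these is Orosirian (starts 2050 Ma) and the youngest is Jurassic (ends 145 Ma).
In between, by decreasing start age: Carboniferous (358.9), Permian (298.9).

Orosirian, Carboniferous, Permian, Jurassic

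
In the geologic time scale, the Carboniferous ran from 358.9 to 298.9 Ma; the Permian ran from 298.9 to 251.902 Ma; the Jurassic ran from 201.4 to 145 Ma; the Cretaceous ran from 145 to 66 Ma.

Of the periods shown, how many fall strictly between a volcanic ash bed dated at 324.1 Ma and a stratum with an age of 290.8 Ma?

The older date is 324.1 Ma and the younger is 290.8 Ma.
No period both begins after 324.1 Ma and ends before 290.8 Ma, so the count is 0.

0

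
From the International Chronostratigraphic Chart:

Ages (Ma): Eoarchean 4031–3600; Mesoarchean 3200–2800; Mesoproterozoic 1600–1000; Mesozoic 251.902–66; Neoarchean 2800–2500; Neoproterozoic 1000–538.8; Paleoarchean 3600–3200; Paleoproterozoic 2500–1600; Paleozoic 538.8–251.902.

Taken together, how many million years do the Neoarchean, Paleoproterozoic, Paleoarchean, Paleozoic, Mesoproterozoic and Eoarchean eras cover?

Duration is start − end for each: (2800 − 2500) + (2500 − 1600) + (3600 − 3200) + (538.8 − 251.902) + (1600 − 1000) + (4031 − 3600).
That is 300 + 900 + 400 + 286.898 + 600 + 431, which totals 2917.898 million years.

2917.898 million years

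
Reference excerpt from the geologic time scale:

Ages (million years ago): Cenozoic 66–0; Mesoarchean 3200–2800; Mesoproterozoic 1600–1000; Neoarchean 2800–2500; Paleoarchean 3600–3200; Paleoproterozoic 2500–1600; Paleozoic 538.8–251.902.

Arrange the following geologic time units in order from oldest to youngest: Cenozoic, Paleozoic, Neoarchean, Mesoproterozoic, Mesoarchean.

Read off each span (Ma): Cenozoic 66–0; Paleozoic 538.8–251.902; Neoarchean 2800–2500; Mesoproterozoic 1600–1000; Mesoarchean 3200–2800.
Larger Ma is older, so oldest→youngest is Mesoarchean, Neoarchean, Mesoproterozoic, Paleozoic, Cenozoic.

Mesoarchean, Neoarchean, Mesoproterozoic, Paleozoic, Cenozoic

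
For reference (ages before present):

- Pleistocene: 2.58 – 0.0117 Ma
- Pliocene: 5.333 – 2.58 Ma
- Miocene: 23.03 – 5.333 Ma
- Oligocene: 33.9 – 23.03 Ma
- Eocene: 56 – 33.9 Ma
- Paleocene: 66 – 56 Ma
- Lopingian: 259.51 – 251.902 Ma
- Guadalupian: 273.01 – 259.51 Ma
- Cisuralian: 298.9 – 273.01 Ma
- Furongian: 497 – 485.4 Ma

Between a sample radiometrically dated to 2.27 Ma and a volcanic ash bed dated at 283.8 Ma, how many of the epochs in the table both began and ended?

283.8 Ma sits inside the Cisuralian (298.9–273.01) and 2.27 Ma inside the Pleistocene (2.58–0.0117); neither of those is wholly between the two dates.
The listed epochs lying completely between them are Guadalupian, Lopingian, Paleocene, Eocene, Oligocene, Miocene, Pliocene — 7 in all.

7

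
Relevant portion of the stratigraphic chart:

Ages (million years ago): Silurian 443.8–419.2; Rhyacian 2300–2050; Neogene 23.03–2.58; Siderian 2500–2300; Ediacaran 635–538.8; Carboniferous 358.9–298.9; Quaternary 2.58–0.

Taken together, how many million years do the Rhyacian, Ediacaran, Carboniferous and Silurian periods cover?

430.8 million years

Duration is start − end for each: (2300 − 2050) + (635 − 538.8) + (358.9 − 298.9) + (443.8 − 419.2).
That is 250 + 96.2 + 60 + 24.6, which totals 430.8 million years.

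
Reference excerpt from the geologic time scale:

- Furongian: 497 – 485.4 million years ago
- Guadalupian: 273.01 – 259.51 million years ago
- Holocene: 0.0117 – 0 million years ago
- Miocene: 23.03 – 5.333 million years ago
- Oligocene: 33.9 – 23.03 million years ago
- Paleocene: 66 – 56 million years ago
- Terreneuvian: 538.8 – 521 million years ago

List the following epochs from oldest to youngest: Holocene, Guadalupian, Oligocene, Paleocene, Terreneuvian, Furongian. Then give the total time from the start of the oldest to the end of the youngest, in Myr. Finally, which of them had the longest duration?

Terreneuvian → Furongian → Guadalupian → Paleocene → Oligocene → Holocene; total span 538.8 Myr; longest is Terreneuvian

From the excerpt: Holocene 0.0117–0; Guadalupian 273.01–259.51; Oligocene 33.9–23.03; Paleocene 66–56; Terreneuvian 538.8–521; Furongian 497–485.4 (Ma).
Larger Ma is earlier, so the oldest is Terreneuvian and the youngest is Holocene; oldest to youngest: Terreneuvian, Furongian, Guadalupian, Paleocene, Oligocene, Holocene.
Oldest start 538.8 minus youngest end 0 gives 538.8 Myr overall.
Individual lengths (start − end): Furongian 11.6; Oligocene 10.87; Paleocene 10; Guadalupian 13.5; Terreneuvian 17.8; Holocene 0.0117. The largest is Terreneuvian at 17.8 Myr.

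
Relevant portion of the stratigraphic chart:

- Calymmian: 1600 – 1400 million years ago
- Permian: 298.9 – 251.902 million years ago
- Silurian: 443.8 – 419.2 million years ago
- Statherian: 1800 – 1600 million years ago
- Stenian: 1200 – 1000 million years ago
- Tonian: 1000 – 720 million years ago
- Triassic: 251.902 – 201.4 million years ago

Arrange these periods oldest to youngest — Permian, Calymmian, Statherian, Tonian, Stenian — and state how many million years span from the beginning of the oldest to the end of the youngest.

Statherian, Calymmian, Stenian, Tonian, Permian; total span 1548.098 Myr

From the excerpt: Permian 298.9–251.902; Calymmian 1600–1400; Statherian 1800–1600; Tonian 1000–720; Stenian 1200–1000 (Ma).
Larger Ma is earlier, so the oldest is Statherian and the youngest is Permian; oldest to youngest: Statherian, Calymmian, Stenian, Tonian, Permian.
Oldest start 1800 minus youngest end 251.902 gives 1548.098 Myr overall.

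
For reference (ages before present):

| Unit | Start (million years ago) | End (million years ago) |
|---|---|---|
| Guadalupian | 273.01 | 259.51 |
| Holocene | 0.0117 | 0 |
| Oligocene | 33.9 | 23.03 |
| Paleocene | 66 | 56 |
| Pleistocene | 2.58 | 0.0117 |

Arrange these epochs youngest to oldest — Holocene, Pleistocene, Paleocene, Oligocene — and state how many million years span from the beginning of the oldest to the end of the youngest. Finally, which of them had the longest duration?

Start ages (Ma): Paleocene 66, Oligocene 33.9, Pleistocene 2.58, Holocene 0.0117.
Ordered youngest to oldest: Holocene, Pleistocene, Oligocene, Paleocene.
Span = 66 − 0 = 66 Myr.
Durations: Pleistocene 2.5683, Oligocene 10.87, Holocene 0.0117, Paleocene 10 → longest is Oligocene (10.87 Myr).

Holocene → Pleistocene → Oligocene → Paleocene; total span 66 Myr; longest is Oligocene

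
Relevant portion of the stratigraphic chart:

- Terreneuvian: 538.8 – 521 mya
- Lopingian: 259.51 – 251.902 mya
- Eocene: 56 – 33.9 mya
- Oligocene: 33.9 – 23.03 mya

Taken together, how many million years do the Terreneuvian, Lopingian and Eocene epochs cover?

Duration is start − end for each: (538.8 − 521) + (259.51 − 251.902) + (56 − 33.9).
That is 17.8 + 7.608 + 22.1, which totals 47.508 million years.

47.508 million years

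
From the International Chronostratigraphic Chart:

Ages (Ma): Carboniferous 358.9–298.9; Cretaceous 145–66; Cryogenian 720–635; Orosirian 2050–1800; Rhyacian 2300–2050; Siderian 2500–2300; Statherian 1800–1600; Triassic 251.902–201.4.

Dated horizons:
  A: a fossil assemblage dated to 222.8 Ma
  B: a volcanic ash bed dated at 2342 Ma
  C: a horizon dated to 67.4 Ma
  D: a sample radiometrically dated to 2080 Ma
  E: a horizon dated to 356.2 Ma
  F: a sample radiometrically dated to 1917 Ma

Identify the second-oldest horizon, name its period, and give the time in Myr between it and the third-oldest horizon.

D, in the Rhyacian; 163 million years to F

Sorted oldest-first by Ma: B (2342), D (2080), F (1917), E (356.2), A (222.8), C (67.4).
The second oldest is D at 2080 Ma, which lies in 2300–2050 Ma: the Rhyacian.
The third oldest is F at 1917 Ma; separation = |2080 − 1917| = 163 Myr.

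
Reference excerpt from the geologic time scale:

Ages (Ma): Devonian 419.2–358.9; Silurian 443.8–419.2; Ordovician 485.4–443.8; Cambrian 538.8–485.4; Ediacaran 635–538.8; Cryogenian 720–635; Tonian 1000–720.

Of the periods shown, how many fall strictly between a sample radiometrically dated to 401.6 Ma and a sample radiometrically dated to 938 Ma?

5

938 Ma sits inside the Tonian (1000–720) and 401.6 Ma inside the Devonian (419.2–358.9); neither of those is wholly between the two dates.
The listed periods lying completely between them are Cryogenian, Ediacaran, Cambrian, Ordovician, Silurian — 5 in all.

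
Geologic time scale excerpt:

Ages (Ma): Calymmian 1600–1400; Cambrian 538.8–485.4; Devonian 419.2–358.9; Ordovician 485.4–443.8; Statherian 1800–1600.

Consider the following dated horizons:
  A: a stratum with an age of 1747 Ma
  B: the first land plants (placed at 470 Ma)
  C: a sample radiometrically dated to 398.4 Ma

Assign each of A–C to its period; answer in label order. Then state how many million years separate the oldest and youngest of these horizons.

A — Statherian; B — Ordovician; C — Devonian; span 1348.6 million years

A: 1747 Ma lies in 1800–1600 Ma, so Statherian.
B: 470 Ma lies in 485.4–443.8 Ma, so Ordovician.
C: 398.4 Ma lies in 419.2–358.9 Ma, so Devonian.
Oldest = 1747 Ma, youngest = 398.4 Ma → span 1348.6 Myr.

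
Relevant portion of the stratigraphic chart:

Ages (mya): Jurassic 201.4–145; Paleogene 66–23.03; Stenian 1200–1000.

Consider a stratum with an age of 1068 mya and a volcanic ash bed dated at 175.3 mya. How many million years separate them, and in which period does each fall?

Elapsed time: 1068 − 175.3 = 892.7 Myr.
1068 Ma lies within 1200–1000 Ma: Stenian.
175.3 Ma lies within 201.4–145 Ma: Jurassic.

892.7 million years apart; the first in the Stenian, the second in the Jurassic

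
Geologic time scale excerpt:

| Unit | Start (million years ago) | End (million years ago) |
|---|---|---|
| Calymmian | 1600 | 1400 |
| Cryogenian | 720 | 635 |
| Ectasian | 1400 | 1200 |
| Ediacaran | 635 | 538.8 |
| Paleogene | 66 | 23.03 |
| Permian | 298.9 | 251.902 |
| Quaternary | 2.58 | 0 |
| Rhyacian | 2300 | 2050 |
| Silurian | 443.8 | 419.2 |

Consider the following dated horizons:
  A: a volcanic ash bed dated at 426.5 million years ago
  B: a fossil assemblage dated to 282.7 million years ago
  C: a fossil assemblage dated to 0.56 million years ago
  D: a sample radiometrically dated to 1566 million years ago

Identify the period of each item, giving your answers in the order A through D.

A: 426.5 Ma lies in 443.8–419.2 Ma, so Silurian.
B: 282.7 Ma lies in 298.9–251.902 Ma, so Permian.
C: 0.56 Ma lies in 2.58–0 Ma, so Quaternary.
D: 1566 Ma lies in 1600–1400 Ma, so Calymmian.

A — Silurian; B — Permian; C — Quaternary; D — Calymmian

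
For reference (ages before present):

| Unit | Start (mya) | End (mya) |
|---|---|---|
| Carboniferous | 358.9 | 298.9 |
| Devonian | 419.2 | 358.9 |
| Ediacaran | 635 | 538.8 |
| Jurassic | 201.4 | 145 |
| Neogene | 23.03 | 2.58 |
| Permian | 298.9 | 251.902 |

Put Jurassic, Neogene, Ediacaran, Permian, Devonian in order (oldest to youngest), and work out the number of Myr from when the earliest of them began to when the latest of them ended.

From the excerpt: Jurassic 201.4–145; Neogene 23.03–2.58; Ediacaran 635–538.8; Permian 298.9–251.902; Devonian 419.2–358.9 (Ma).
Larger Ma is earlier, so the oldest is Ediacaran and the youngest is Neogene; oldest to youngest: Ediacaran, Devonian, Permian, Jurassic, Neogene.
Oldest start 635 minus youngest end 2.58 gives 632.42 Myr overall.

Ediacaran, Devonian, Permian, Jurassic, Neogene; total span 632.42 Myr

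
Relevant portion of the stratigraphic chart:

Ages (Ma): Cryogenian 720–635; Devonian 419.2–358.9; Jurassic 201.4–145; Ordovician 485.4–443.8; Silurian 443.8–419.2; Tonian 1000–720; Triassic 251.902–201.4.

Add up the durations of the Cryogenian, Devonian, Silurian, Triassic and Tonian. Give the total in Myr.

500.402 million years

Duration is start − end for each: (720 − 635) + (419.2 − 358.9) + (443.8 − 419.2) + (251.902 − 201.4) + (1000 − 720).
That is 85 + 60.3 + 24.6 + 50.502 + 280, which totals 500.402 million years.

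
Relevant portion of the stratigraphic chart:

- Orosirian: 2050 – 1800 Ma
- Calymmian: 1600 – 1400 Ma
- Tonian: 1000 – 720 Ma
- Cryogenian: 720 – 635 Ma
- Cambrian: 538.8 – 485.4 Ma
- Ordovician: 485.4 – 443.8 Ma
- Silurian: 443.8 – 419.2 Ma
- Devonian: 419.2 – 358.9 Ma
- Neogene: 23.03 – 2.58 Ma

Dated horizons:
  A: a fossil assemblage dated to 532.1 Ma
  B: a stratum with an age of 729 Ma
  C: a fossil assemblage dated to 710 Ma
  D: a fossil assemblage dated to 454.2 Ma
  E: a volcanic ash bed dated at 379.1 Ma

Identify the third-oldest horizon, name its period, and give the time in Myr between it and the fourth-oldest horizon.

A, in the Cambrian; 77.9 million years to D

Sorted oldest-first by Ma: B (729), C (710), A (532.1), D (454.2), E (379.1).
The third oldest is A at 532.1 Ma, which lies in 538.8–485.4 Ma: the Cambrian.
The fourth oldest is D at 454.2 Ma; separation = |532.1 − 454.2| = 77.9 Myr.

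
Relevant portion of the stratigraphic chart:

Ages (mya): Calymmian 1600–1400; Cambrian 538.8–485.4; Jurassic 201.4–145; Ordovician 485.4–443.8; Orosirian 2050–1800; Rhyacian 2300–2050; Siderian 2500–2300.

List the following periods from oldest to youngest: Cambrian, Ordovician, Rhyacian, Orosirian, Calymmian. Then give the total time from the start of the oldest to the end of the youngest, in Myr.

Start ages (Ma): Rhyacian 2300, Orosirian 2050, Calymmian 1600, Cambrian 538.8, Ordovician 485.4.
Ordered oldest to youngest: Rhyacian, Orosirian, Calymmian, Cambrian, Ordovician.
Span = 2300 − 443.8 = 1856.2 Myr.

Rhyacian, Orosirian, Calymmian, Cambrian, Ordovician; total span 1856.2 Myr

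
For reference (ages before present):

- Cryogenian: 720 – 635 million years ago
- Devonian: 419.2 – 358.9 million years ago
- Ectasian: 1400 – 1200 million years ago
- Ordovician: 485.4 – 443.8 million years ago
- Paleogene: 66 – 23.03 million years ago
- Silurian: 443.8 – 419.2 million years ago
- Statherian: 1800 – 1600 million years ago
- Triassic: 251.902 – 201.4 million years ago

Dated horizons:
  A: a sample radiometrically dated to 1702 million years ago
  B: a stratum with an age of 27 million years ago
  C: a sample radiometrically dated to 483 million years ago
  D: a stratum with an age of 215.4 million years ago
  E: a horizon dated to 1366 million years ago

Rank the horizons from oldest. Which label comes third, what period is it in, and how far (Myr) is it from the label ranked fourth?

Larger Ma means older, so oldest first: A 1702 > E 1366 > C 483 > D 215.4 > B 27.
Counting 3 along gives C (483 Ma); the excerpt puts that inside the Ordovician, 485.4–443.8 Ma.
Next in line is D (215.4 Ma), and 483 − 215.4 = 267.6 Myr.

C, in the Ordovician; 267.6 million years to D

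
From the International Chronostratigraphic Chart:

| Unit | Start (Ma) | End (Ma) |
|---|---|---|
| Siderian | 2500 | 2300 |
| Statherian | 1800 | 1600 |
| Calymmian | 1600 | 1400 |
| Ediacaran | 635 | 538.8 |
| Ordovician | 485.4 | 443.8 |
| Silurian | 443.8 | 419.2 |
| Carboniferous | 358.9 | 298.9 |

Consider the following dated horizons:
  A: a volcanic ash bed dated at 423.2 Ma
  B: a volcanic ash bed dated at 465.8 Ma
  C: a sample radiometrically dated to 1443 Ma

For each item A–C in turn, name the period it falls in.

A — Silurian; B — Ordovician; C — Calymmian

Match each age against the start–end ranges in the excerpt: A = 423.2 Ma → Silurian (443.8–419.2); B = 465.8 Ma → Ordovician (485.4–443.8); C = 1443 Ma → Calymmian (1600–1400).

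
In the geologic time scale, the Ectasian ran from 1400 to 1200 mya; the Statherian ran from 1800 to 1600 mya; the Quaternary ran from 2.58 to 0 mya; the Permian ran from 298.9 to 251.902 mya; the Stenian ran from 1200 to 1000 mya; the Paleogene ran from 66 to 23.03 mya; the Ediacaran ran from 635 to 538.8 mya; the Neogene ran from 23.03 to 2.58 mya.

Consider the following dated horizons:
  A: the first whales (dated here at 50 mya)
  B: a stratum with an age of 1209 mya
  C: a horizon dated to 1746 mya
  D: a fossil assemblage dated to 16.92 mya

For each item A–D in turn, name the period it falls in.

A — Paleogene; B — Ectasian; C — Statherian; D — Neogene

Match each age against the start–end ranges in the excerpt: A = 50 Ma → Paleogene (66–23.03); B = 1209 Ma → Ectasian (1400–1200); C = 1746 Ma → Statherian (1800–1600); D = 16.92 Ma → Neogene (23.03–2.58).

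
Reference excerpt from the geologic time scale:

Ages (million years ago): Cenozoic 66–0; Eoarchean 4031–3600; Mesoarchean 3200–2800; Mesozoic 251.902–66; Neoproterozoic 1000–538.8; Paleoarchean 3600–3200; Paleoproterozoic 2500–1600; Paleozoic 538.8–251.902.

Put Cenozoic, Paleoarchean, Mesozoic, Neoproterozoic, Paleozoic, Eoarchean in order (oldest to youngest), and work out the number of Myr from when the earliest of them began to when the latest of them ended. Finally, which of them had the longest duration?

From the excerpt: Cenozoic 66–0; Paleoarchean 3600–3200; Mesozoic 251.902–66; Neoproterozoic 1000–538.8; Paleozoic 538.8–251.902; Eoarchean 4031–3600 (Ma).
Larger Ma is earlier, so the oldest is Eoarchean and the youngest is Cenozoic; oldest to youngest: Eoarchean, Paleoarchean, Neoproterozoic, Paleozoic, Mesozoic, Cenozoic.
Oldest start 4031 minus youngest end 0 gives 4031 Myr overall.
Individual lengths (start − end): Paleoarchean 400; Cenozoic 66; Eoarchean 431; Paleozoic 286.898; Neoproterozoic 461.2; Mesozoic 185.902. The largest is Neoproterozoic at 461.2 Myr.

Eoarchean, Paleoarchean, Neoproterozoic, Paleozoic, Mesozoic, Cenozoic; total span 4031 Myr; longest is Neoproterozoic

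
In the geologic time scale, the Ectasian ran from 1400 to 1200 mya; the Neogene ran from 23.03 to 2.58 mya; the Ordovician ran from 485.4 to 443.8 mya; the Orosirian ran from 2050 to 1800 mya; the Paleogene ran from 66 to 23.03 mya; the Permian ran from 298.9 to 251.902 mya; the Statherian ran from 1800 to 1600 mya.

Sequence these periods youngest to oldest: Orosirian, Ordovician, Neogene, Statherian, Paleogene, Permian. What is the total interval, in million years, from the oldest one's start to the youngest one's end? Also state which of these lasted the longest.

Start ages (Ma): Orosirian 2050, Statherian 1800, Ordovician 485.4, Permian 298.9, Paleogene 66, Neogene 23.03.
Ordered youngest to oldest: Neogene, Paleogene, Permian, Ordovician, Statherian, Orosirian.
Span = 2050 − 2.58 = 2047.42 Myr.
Durations: Orosirian 250, Paleogene 42.97, Ordovician 41.6, Permian 46.998, Statherian 200, Neogene 20.45 → longest is Orosirian (250 Myr).

Neogene, Paleogene, Permian, Ordovician, Statherian, Orosirian; total span 2047.42 Myr; longest is Orosirian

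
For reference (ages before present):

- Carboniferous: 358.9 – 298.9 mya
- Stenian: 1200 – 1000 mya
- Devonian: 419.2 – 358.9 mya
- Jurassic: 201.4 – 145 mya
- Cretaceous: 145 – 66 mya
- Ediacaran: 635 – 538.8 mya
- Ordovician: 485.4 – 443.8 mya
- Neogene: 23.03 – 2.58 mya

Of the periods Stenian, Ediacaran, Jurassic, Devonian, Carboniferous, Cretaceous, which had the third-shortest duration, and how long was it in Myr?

Devonian, 60.3 million years

Start − end for each: Stenian 1200 − 1000 = 200; Ediacaran 635 − 538.8 = 96.2; Jurassic 201.4 − 145 = 56.4; Devonian 419.2 − 358.9 = 60.3; Carboniferous 358.9 − 298.9 = 60; Cretaceous 145 − 66 = 79.
Ranking these from shortest: Jurassic < Carboniferous < Devonian < Cretaceous < Ediacaran < Stenian.
Position 3 in that ranking is Devonian, which lasted 60.3 Myr.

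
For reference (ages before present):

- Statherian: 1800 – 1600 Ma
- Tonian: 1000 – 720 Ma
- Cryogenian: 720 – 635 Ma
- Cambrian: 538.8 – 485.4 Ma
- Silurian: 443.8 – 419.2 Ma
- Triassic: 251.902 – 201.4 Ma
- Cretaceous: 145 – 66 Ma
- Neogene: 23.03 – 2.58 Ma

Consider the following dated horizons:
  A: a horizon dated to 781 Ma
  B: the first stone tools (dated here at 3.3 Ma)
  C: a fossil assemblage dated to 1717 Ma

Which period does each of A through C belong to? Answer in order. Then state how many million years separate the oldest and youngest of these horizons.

A — Tonian; B — Neogene; C — Statherian; span 1713.7 million years

A: 781 Ma lies in 1000–720 Ma, so Tonian.
B: 3.3 Ma lies in 23.03–2.58 Ma, so Neogene.
C: 1717 Ma lies in 1800–1600 Ma, so Statherian.
Oldest = 1717 Ma, youngest = 3.3 Ma → span 1713.7 Myr.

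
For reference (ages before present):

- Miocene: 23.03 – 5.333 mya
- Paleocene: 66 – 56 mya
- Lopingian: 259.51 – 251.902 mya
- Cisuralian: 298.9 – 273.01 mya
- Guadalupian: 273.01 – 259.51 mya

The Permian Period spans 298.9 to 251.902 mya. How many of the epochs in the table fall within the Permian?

Epochs inside 298.9–251.902 Ma: Cisuralian, Guadalupian, Lopingian — 3 in total.

3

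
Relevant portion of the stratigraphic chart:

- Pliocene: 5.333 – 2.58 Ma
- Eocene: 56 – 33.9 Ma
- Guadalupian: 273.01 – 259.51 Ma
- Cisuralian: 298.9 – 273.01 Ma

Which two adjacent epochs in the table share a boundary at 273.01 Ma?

Cisuralian and Guadalupian

The Cisuralian ends at 273.01 Ma and the Guadalupian begins at 273.01 Ma, so they share that boundary.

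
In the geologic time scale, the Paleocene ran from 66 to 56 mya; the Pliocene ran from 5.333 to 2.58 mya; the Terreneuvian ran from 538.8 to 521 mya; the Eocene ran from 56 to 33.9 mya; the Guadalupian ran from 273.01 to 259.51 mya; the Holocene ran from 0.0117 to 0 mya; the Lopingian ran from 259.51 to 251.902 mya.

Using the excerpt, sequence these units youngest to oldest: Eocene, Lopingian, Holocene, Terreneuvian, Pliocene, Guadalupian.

Holocene, then Pliocene, then Eocene, then Lopingian, then Guadalupian, then Terreneuvian

Sorting by start age (ascending Ma, since larger Ma = older): Holocene start 0.0117, Pliocene start 5.333, Eocene start 56, Lopingian start 259.51, Guadalupian start 273.01, Terreneuvian start 538.8.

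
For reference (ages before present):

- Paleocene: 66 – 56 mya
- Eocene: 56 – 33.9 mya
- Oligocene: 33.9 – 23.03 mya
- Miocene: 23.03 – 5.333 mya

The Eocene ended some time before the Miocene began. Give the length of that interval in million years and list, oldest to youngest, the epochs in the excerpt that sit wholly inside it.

End of Eocene = 33.9 Ma; start of Miocene = 23.03 Ma.
Gap = 33.9 − 23.03 = 10.87 Myr.
Epochs wholly inside 33.9–23.03 Ma: Oligocene (33.9–23.03).

10.87 million years; Oligocene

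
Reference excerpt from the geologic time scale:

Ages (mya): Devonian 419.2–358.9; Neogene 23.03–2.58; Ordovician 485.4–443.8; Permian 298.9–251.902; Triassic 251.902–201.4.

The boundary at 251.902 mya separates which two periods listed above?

Permian and Triassic

The Permian ends at 251.902 mya and the Triassic begins at 251.902 mya, so they share that boundary.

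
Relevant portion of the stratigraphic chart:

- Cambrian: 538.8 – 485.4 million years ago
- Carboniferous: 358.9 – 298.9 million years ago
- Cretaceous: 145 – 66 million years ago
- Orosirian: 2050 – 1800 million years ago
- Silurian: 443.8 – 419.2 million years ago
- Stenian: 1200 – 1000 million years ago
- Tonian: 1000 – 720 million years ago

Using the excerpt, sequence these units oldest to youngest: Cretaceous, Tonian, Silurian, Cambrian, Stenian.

The oldest of these is Stenian (starts 1200 Ma) and the youngest is Cretaceous (ends 66 Ma).
In between, by decreasing start age: Tonian (1000), Cambrian (538.8), Silurian (443.8).

Stenian, Tonian, Cambrian, Silurian, Cretaceous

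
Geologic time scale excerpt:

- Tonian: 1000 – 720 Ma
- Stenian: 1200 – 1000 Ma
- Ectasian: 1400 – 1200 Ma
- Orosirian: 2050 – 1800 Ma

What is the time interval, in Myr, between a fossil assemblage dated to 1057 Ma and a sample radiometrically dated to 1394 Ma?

337 million years

1394 − 1057 = 337 million years.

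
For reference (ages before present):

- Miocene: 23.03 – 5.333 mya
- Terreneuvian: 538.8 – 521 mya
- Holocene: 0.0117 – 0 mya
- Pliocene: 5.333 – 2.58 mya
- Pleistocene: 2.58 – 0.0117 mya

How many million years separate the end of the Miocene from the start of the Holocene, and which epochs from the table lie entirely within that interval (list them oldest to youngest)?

5.3213 million years; Pliocene, Pleistocene

End of Miocene = 5.333 Ma; start of Holocene = 0.0117 Ma.
Gap = 5.333 − 0.0117 = 5.3213 Myr.
Epochs wholly inside 5.333–0.0117 Ma: Pliocene (5.333–2.58), Pleistocene (2.58–0.0117).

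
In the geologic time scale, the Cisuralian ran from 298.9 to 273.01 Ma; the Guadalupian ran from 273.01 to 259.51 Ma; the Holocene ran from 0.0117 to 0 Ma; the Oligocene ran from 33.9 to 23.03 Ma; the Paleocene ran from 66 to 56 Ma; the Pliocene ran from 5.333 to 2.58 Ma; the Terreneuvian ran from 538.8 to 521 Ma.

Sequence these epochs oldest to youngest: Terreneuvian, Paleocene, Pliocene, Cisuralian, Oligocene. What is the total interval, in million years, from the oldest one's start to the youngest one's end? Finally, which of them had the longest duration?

Terreneuvian → Cisuralian → Paleocene → Oligocene → Pliocene; total span 536.22 Myr; longest is Cisuralian

From the excerpt: Terreneuvian 538.8–521; Paleocene 66–56; Pliocene 5.333–2.58; Cisuralian 298.9–273.01; Oligocene 33.9–23.03 (Ma).
Larger Ma is earlier, so the oldest is Terreneuvian and the youngest is Pliocene; oldest to youngest: Terreneuvian, Cisuralian, Paleocene, Oligocene, Pliocene.
Oldest start 538.8 minus youngest end 2.58 gives 536.22 Myr overall.
Individual lengths (start − end): Paleocene 10; Pliocene 2.753; Oligocene 10.87; Terreneuvian 17.8; Cisuralian 25.89. The largest is Cisuralian at 25.89 Myr.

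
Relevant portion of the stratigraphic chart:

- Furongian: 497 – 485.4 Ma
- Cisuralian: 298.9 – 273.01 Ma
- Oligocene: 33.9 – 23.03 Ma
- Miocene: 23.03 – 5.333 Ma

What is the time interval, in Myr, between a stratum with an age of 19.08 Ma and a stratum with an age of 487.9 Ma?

468.82 million years

487.9 − 19.08 = 468.82 million years.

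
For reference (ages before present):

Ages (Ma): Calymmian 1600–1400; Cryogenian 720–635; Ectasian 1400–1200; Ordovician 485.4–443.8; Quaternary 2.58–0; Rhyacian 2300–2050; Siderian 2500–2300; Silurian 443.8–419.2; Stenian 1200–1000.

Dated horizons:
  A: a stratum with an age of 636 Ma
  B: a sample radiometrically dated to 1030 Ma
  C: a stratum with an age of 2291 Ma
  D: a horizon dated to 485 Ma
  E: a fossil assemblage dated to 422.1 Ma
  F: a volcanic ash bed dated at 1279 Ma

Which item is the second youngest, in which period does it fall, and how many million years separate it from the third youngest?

Smaller Ma means younger, so youngest first: E 422.1 < D 485 < A 636 < B 1030 < F 1279 < C 2291.
Counting 2 along gives D (485 Ma); the excerpt puts that inside the Ordovician, 485.4–443.8 Ma.
Next in line is A (636 Ma), and 636 − 485 = 151 Myr.

D, in the Ordovician; 151 million years to A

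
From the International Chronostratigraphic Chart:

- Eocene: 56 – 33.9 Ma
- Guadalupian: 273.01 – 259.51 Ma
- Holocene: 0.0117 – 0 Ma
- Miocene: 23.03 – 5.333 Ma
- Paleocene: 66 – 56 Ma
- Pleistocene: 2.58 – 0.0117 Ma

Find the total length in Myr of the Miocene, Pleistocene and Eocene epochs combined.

42.3653 million years

Each duration: Miocene = 17.697; Pleistocene = 2.5683; Eocene = 22.1.
Sum: 17.697 + 2.5683 + 22.1 = 42.3653 Myr.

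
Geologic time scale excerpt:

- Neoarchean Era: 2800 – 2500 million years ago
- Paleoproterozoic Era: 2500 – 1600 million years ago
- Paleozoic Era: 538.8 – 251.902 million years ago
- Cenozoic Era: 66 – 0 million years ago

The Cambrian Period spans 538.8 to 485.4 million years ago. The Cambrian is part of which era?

Paleozoic

The Cambrian (538.8–485.4 Ma) lies entirely within 538.8–251.902 Ma, the Paleozoic Era.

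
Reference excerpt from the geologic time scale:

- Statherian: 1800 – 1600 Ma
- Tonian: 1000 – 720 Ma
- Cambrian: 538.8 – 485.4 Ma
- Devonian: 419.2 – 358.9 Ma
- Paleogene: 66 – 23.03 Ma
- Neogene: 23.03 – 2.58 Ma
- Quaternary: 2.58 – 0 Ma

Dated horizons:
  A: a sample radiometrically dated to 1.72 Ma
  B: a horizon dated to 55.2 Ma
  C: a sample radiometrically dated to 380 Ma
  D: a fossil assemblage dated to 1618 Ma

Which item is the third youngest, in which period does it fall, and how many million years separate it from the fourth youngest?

C, in the Devonian; 1238 million years to D

Smaller Ma means younger, so youngest first: A 1.72 < B 55.2 < C 380 < D 1618.
Counting 3 along gives C (380 Ma); the excerpt puts that inside the Devonian, 419.2–358.9 Ma.
Next in line is D (1618 Ma), and 1618 − 380 = 1238 Myr.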